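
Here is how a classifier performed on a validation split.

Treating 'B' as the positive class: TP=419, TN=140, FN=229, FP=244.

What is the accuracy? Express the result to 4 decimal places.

0.5417

Accuracy = (TP+TN)/N = (419+140)/1032 = 0.5417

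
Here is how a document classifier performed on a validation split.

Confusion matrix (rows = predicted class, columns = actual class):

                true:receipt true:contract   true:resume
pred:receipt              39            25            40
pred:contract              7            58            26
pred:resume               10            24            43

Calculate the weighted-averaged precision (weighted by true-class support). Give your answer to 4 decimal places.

Per-class precision (TP/(TP+FP)):
  receipt: TP=39, FP=25+40=65 → 39/104 = 0.37500
  contract: TP=58, FP=7+26=33 → 58/91 = 0.63736
  resume: TP=43, FP=10+24=34 → 43/77 = 0.55844
Weighted-precision = Σ (supportᵢ/N)·precisionᵢ with N=272: (56/272)·0.37500 + (107/272)·0.63736 + (109/272)·0.55844 = 0.5517

0.5517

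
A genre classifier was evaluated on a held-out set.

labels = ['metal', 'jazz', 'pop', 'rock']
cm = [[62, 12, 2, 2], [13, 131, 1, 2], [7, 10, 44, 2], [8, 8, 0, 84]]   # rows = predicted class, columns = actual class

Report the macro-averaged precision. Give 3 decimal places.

Per-class precision (TP/(TP+FP)):
  metal: TP=62, FP=12+2+2=16 → 62/78 = 0.7949
  jazz: TP=131, FP=13+1+2=16 → 131/147 = 0.8912
  pop: TP=44, FP=7+10+2=19 → 44/63 = 0.6984
  rock: TP=84, FP=8+8+0=16 → 84/100 = 0.8400
Macro-precision = mean = (0.7949 + 0.8912 + 0.6984 + 0.8400) / 4 = 0.806

0.806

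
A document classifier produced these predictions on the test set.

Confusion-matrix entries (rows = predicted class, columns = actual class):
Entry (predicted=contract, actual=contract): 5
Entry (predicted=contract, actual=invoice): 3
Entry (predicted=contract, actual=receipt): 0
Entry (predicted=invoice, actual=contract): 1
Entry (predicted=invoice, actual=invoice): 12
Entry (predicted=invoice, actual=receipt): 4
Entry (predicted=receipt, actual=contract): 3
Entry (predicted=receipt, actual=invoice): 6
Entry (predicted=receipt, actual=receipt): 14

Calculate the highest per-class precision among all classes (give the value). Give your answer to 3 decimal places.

0.706

Per-class precision (TP/(TP+FP)):
  contract: TP=5, FP=3+0=3 → 5/8 = 0.6250
  invoice: TP=12, FP=1+4=5 → 12/17 = 0.7059
  receipt: TP=14, FP=3+6=9 → 14/23 = 0.6087
Highest is class 'invoice' with precision = 0.706.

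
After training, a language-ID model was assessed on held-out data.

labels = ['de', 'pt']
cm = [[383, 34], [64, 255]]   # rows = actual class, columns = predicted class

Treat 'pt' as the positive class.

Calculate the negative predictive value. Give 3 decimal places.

NPV = TN/(TN+FN) = 383/(383+64) = 0.857

0.857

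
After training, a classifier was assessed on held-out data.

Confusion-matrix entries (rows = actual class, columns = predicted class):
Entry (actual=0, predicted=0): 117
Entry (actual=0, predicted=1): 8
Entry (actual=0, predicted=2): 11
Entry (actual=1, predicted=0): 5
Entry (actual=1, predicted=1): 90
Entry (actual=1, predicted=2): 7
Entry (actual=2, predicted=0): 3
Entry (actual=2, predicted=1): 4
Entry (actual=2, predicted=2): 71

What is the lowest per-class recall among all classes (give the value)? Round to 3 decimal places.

0.860

Per-class recall (TP/(TP+FN)):
  0: TP=117, FN=8+11=19 → 117/136 = 0.8603
  1: TP=90, FN=5+7=12 → 90/102 = 0.8824
  2: TP=71, FN=3+4=7 → 71/78 = 0.9103
Lowest is class '0' with recall = 0.860.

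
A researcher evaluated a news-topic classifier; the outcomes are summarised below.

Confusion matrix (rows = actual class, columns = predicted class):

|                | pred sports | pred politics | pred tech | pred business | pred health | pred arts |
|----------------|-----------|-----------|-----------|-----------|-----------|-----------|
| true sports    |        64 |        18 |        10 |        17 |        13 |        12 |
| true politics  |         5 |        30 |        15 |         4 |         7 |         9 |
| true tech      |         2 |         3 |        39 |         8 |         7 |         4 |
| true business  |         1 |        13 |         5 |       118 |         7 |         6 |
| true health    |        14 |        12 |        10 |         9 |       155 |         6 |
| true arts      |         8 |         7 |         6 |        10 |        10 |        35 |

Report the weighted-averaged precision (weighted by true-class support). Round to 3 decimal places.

0.643

Per-class precision (TP/(TP+FP)):
  sports: TP=64, FP=5+2+1+14+8=30 → 64/94 = 0.6809
  politics: TP=30, FP=18+3+13+12+7=53 → 30/83 = 0.3614
  tech: TP=39, FP=10+15+5+10+6=46 → 39/85 = 0.4588
  business: TP=118, FP=17+4+8+9+10=48 → 118/166 = 0.7108
  health: TP=155, FP=13+7+7+7+10=44 → 155/199 = 0.7789
  arts: TP=35, FP=12+9+4+6+6=37 → 35/72 = 0.4861
Weighted-precision = Σ (supportᵢ/N)·precisionᵢ with N=699: (134/699)·0.6809 + (70/699)·0.3614 + (63/699)·0.4588 + (150/699)·0.7108 + (206/699)·0.7789 + (76/699)·0.4861 = 0.643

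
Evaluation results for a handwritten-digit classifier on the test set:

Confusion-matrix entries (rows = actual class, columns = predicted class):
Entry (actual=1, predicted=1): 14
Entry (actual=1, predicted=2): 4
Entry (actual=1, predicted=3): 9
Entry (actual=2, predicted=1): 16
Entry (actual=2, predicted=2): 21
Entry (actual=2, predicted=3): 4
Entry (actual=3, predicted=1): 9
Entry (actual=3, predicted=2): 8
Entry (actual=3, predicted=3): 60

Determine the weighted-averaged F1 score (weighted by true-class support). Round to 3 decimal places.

0.664

Per-class F1 score (2·TP/(2·TP+FP+FN)):
  1: TP=14, FP=16+9=25, FN=4+9=13 → 28/66 = 0.4242
  2: TP=21, FP=4+8=12, FN=16+4=20 → 42/74 = 0.5676
  3: TP=60, FP=9+4=13, FN=9+8=17 → 120/150 = 0.8000
Weighted-F1 score = Σ (supportᵢ/N)·F1 scoreᵢ with N=145: (27/145)·0.4242 + (41/145)·0.5676 + (77/145)·0.8000 = 0.664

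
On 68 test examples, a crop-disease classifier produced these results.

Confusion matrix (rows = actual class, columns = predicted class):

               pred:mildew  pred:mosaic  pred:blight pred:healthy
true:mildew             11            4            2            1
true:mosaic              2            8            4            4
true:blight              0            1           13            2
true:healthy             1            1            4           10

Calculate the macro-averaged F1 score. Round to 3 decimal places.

0.615

Per-class F1 score (2·TP/(2·TP+FP+FN)):
  mildew: TP=11, FP=2+0+1=3, FN=4+2+1=7 → 22/32 = 0.6875
  mosaic: TP=8, FP=4+1+1=6, FN=2+4+4=10 → 16/32 = 0.5000
  blight: TP=13, FP=2+4+4=10, FN=0+1+2=3 → 26/39 = 0.6667
  healthy: TP=10, FP=1+4+2=7, FN=1+1+4=6 → 20/33 = 0.6061
Macro-F1 score = mean = (0.6875 + 0.5000 + 0.6667 + 0.6061) / 4 = 0.615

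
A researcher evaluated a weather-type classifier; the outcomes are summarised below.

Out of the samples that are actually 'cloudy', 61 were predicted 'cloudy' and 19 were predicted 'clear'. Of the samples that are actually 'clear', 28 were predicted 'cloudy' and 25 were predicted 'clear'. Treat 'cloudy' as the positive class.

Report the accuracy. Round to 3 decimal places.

0.647

Accuracy = (TP+TN)/N = (61+25)/133 = 0.647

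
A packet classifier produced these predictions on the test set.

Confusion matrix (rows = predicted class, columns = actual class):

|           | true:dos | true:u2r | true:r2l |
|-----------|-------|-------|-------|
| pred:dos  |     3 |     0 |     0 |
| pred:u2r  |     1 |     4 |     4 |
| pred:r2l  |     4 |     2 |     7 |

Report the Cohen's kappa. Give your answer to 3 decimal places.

0.319

Observed agreement pₒ = trace/N = 14/25 = 0.5600
Expected agreement pₑ = Σ (rowᵢ·colᵢ)/N² = (8·3 + 6·9 + 11·13)/25² = 0.3536
κ = (pₒ − pₑ)/(1 − pₑ) = (0.5600 − 0.3536)/(1 − 0.3536) = 0.319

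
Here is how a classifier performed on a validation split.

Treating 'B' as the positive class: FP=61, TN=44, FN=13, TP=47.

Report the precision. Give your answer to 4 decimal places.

0.4352

Precision = TP/(TP+FP) = 47/(47+61) = 47/108 = 0.4352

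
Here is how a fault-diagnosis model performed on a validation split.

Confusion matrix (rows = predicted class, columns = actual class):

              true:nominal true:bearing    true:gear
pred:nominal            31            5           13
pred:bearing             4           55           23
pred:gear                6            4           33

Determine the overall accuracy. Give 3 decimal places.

0.684

Accuracy = trace / total = (31+55+33=119) / 174 = 119/174 = 0.684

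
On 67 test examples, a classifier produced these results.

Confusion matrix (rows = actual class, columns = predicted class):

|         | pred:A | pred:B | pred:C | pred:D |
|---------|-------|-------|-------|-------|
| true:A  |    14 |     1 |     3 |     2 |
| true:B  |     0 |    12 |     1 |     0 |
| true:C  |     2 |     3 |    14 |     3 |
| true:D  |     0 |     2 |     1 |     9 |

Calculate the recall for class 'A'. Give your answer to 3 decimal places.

Treat 'A' as positive and all other classes as negative.
recall = TP/(TP+FN).
A: TP=14, FN=1+3+2=6 → 14/20 = 0.7000

0.700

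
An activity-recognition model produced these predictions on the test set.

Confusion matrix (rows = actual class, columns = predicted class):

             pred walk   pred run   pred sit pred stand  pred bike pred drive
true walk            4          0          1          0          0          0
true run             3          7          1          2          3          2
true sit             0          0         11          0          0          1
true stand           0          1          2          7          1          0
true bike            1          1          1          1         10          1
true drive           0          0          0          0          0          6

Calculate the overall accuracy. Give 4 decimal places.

0.6716

Accuracy = trace / total = (4+7+11+7+10+6=45) / 67 = 45/67 = 0.6716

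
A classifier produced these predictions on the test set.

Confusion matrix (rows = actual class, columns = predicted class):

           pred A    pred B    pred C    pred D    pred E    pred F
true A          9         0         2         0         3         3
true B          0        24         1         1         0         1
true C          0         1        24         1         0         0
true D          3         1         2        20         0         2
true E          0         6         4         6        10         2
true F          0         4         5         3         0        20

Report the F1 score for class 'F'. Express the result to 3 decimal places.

Treat 'F' as positive and all other classes as negative.
F1 score = 2·TP/(2·TP+FP+FN).
F: TP=20, FP=3+1+0+2+2=8, FN=0+4+5+3+0=12 → 40/60 = 0.6667

0.667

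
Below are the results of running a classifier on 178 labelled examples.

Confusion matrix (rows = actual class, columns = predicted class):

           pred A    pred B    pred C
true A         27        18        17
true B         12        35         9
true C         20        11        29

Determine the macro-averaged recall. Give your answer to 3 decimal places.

Per-class recall (TP/(TP+FN)):
  A: TP=27, FN=18+17=35 → 27/62 = 0.4355
  B: TP=35, FN=12+9=21 → 35/56 = 0.6250
  C: TP=29, FN=20+11=31 → 29/60 = 0.4833
Macro-recall = mean = (0.4355 + 0.6250 + 0.4833) / 3 = 0.515

0.515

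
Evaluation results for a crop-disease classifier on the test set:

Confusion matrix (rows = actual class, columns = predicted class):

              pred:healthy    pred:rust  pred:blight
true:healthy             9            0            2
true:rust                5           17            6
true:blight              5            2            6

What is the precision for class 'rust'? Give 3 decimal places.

Take TP from the diagonal, FP from the rest of the 'rust' prediction marginal, FN from the rest of the 'rust' actual marginal.
precision = TP/(TP+FP).
rust: TP=17, FP=0+2=2 → 17/19 = 0.8947

0.895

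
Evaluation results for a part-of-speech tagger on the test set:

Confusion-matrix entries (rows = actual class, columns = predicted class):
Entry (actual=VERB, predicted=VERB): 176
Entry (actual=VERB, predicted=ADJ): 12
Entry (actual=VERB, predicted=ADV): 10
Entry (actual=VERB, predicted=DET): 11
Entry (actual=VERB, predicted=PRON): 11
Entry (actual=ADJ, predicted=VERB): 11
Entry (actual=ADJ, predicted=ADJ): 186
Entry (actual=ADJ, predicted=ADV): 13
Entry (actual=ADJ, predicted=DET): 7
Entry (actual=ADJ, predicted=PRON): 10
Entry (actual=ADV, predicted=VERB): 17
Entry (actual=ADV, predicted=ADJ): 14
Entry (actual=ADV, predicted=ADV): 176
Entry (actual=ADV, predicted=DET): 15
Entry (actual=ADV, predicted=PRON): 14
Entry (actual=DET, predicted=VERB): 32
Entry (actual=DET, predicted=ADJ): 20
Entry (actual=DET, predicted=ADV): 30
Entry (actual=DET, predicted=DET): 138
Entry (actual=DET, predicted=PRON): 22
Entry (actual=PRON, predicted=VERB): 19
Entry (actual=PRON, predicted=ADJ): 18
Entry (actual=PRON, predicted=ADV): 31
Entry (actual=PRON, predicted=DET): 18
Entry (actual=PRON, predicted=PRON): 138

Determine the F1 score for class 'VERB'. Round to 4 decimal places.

0.7411

F1 score = 2·TP/(2·TP+FP+FN).
VERB: TP=176, FP=11+17+32+19=79, FN=12+10+11+11=44 → 352/475 = 0.74105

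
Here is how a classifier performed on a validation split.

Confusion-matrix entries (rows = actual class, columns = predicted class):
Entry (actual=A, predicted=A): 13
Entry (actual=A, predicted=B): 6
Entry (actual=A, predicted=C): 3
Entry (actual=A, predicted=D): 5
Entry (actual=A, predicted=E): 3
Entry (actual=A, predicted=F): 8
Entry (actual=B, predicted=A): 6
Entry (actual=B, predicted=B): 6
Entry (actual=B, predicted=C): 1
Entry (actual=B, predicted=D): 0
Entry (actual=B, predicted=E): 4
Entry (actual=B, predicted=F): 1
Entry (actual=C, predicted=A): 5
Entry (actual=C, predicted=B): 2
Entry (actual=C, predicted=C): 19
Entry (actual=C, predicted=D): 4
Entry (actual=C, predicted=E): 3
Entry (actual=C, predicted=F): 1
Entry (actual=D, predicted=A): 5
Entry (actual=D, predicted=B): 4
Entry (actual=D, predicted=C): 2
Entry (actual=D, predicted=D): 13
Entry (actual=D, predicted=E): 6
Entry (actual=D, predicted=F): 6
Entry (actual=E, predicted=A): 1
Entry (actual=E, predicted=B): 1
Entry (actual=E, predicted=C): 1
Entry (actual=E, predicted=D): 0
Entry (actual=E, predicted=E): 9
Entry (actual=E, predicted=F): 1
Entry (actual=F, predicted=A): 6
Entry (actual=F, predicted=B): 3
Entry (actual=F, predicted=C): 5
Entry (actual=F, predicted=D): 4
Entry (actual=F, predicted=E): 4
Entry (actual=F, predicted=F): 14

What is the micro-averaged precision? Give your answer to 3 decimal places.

0.423

Micro-averaging pools counts across classes: ΣTP=74, ΣFP=101, ΣFN=101.
Micro-precision = TP/(TP+FP) on pooled counts = 0.423 (equals overall accuracy in single-label multiclass).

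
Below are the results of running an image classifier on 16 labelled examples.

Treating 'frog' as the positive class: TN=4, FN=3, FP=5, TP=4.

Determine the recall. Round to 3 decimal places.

0.571

Recall = TP/(TP+FN) = 4/(4+3) = 4/7 = 0.571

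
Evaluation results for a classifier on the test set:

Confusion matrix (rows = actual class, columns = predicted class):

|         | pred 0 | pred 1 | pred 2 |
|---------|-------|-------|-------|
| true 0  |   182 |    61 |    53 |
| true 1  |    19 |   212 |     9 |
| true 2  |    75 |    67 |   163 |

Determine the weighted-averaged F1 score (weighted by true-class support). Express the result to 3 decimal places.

0.656

Per-class F1 score (2·TP/(2·TP+FP+FN)):
  0: TP=182, FP=19+75=94, FN=61+53=114 → 364/572 = 0.6364
  1: TP=212, FP=61+67=128, FN=19+9=28 → 424/580 = 0.7310
  2: TP=163, FP=53+9=62, FN=75+67=142 → 326/530 = 0.6151
Weighted-F1 score = Σ (supportᵢ/N)·F1 scoreᵢ with N=841: (296/841)·0.6364 + (240/841)·0.7310 + (305/841)·0.6151 = 0.656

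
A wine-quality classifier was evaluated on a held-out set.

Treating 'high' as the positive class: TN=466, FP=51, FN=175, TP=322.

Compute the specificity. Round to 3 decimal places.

0.901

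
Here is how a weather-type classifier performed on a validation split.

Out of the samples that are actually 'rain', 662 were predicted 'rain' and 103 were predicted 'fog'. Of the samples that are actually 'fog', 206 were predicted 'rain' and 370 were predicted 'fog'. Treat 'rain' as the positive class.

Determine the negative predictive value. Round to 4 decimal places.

NPV = TN/(TN+FN) = 370/(370+103) = 0.7822

0.7822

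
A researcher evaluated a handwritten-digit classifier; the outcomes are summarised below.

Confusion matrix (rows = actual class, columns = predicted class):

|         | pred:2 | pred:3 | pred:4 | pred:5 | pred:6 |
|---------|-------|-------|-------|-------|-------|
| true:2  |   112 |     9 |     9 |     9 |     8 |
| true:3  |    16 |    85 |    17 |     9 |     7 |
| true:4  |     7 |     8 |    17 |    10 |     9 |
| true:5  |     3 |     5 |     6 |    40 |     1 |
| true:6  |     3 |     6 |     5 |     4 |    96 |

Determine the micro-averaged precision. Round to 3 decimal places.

0.699

Micro-averaging pools counts across classes: ΣTP=350, ΣFP=151, ΣFN=151.
Micro-precision = TP/(TP+FP) on pooled counts = 0.699 (equals overall accuracy in single-label multiclass).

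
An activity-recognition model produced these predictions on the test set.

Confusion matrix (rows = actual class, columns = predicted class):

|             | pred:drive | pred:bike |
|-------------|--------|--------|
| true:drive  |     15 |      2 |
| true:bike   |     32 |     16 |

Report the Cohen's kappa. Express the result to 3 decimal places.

Observed agreement pₒ = trace/N = 31/65 = 0.4769
Expected agreement pₑ = Σ (rowᵢ·colᵢ)/N² = (17·47 + 48·18)/65² = 0.3936
κ = (pₒ − pₑ)/(1 − pₑ) = (0.4769 − 0.3936)/(1 − 0.3936) = 0.137

0.137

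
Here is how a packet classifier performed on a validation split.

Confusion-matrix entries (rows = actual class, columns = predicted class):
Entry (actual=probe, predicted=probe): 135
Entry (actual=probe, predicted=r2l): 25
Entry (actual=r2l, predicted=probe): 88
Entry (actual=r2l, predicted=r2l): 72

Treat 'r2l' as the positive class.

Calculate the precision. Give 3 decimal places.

Precision = TP/(TP+FP) = 72/(72+25) = 72/97 = 0.742

0.742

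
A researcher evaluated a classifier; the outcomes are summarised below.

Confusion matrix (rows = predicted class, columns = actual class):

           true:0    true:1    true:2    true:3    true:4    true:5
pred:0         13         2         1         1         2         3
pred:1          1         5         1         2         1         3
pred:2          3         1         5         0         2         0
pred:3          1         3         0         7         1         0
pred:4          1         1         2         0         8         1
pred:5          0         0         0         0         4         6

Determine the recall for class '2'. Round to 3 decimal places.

0.556

Take TP from the diagonal, FP from the rest of the '2' prediction marginal, FN from the rest of the '2' actual marginal.
recall = TP/(TP+FN).
2: TP=5, FN=1+1+0+2+0=4 → 5/9 = 0.5556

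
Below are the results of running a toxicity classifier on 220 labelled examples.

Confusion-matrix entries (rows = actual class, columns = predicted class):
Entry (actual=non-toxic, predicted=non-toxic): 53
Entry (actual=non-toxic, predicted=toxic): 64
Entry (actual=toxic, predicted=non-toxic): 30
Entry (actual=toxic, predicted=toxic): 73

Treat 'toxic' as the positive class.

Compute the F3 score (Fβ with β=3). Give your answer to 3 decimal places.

0.686

Fβ = (1+β²)·TP / ((1+β²)·TP + β²·FN + FP), with β²=9
= 10·73 / (10·73 + 9·30 + 64) = 0.686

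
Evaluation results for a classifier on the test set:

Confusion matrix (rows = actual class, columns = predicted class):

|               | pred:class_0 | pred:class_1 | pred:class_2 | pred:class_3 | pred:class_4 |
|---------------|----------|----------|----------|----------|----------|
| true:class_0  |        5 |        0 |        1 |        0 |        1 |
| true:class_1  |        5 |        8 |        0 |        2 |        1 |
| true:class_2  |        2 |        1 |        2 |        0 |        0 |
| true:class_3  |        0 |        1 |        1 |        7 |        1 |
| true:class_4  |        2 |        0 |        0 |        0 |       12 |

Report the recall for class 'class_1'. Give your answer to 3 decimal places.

recall = TP/(TP+FN).
class_1: TP=8, FN=5+0+2+1=8 → 8/16 = 0.5000

0.500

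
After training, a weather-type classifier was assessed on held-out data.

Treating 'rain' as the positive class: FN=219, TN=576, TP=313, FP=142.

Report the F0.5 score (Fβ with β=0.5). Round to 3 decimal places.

0.665

Fβ = (1+β²)·TP / ((1+β²)·TP + β²·FN + FP), with β²=1/4
= 1.25·313 / (1.25·313 + 0.25·219 + 142) = 0.665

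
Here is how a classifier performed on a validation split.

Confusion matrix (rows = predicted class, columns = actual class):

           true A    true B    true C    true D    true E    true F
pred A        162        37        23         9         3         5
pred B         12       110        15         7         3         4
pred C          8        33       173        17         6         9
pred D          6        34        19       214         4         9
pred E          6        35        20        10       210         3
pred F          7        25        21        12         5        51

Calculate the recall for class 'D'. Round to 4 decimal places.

0.7955

One-vs-rest for 'D': TP = diagonal; FP = other classes predicted 'D'; FN = 'D' predicted as other.
recall = TP/(TP+FN).
D: TP=214, FN=9+7+17+10+12=55 → 214/269 = 0.79554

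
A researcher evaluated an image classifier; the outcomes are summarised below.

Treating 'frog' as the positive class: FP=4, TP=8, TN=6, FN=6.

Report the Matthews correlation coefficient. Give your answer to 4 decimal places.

0.1690

MCC = (TP·TN − FP·FN) / √((TP+FP)(TP+FN)(TN+FP)(TN+FN))
Numerator = 8·6 − 4·6 = 24
Denominator = √(12·14·10·12) = √20160 = 141.9859
MCC = 24 / 141.9859 = 0.1690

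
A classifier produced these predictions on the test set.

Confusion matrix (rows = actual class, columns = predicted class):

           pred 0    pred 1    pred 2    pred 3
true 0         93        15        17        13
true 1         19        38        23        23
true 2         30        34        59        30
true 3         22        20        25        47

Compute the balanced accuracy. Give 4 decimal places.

Balanced accuracy = mean of per-class recall.
  0: recall = 93/138 = 0.67391
  1: recall = 38/103 = 0.36893
  2: recall = 59/153 = 0.38562
  3: recall = 47/114 = 0.41228
Mean = (0.67391 + 0.36893 + 0.38562 + 0.41228) / 4 = 0.4602

0.4602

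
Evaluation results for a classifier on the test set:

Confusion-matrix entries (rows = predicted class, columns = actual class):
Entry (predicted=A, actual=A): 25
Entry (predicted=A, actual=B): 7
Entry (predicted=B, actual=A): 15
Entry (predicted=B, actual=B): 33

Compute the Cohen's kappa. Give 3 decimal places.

Observed agreement pₒ = trace/N = 58/80 = 0.7250
Expected agreement pₑ = Σ (rowᵢ·colᵢ)/N² = (40·32 + 40·48)/80² = 0.5000
κ = (pₒ − pₑ)/(1 − pₑ) = (0.7250 − 0.5000)/(1 − 0.5000) = 0.450

0.450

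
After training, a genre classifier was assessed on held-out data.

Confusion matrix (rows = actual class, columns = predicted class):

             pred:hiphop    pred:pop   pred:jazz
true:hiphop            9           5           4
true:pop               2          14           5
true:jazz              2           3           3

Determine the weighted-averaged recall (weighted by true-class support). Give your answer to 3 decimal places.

0.553

Per-class recall (TP/(TP+FN)):
  hiphop: TP=9, FN=5+4=9 → 9/18 = 0.5000
  pop: TP=14, FN=2+5=7 → 14/21 = 0.6667
  jazz: TP=3, FN=2+3=5 → 3/8 = 0.3750
Weighted-recall = Σ (supportᵢ/N)·recallᵢ with N=47: (18/47)·0.5000 + (21/47)·0.6667 + (8/47)·0.3750 = 0.553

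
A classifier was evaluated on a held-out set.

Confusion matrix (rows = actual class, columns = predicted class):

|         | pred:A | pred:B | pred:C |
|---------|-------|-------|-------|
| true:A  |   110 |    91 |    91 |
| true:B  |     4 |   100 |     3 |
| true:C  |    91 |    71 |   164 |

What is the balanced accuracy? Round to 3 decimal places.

Balanced accuracy = mean of per-class recall.
  A: recall = 110/292 = 0.3767
  B: recall = 100/107 = 0.9346
  C: recall = 164/326 = 0.5031
Mean = (0.3767 + 0.9346 + 0.5031) / 3 = 0.605

0.605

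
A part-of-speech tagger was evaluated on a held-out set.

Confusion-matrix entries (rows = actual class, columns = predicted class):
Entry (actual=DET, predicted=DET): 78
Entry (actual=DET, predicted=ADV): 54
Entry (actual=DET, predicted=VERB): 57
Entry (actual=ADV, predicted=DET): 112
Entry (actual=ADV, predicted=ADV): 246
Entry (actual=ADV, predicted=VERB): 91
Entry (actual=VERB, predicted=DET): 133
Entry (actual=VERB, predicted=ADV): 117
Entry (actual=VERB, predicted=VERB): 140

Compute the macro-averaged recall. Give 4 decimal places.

Per-class recall (TP/(TP+FN)):
  DET: TP=78, FN=54+57=111 → 78/189 = 0.41270
  ADV: TP=246, FN=112+91=203 → 246/449 = 0.54788
  VERB: TP=140, FN=133+117=250 → 140/390 = 0.35897
Macro-recall = mean = (0.41270 + 0.54788 + 0.35897) / 3 = 0.4399

0.4399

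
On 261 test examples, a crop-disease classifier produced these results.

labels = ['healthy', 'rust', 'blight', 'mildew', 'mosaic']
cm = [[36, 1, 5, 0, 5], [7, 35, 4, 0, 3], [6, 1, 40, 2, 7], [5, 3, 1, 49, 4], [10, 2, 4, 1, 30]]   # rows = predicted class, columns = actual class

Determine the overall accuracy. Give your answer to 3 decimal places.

0.728

Accuracy = trace / total = (36+35+40+49+30=190) / 261 = 190/261 = 0.728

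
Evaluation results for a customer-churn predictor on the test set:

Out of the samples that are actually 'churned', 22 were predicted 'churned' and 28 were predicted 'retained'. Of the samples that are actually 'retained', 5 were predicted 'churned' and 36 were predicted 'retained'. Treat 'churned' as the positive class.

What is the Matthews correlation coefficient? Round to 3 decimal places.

0.346

MCC = (TP·TN − FP·FN) / √((TP+FP)(TP+FN)(TN+FP)(TN+FN))
Numerator = 22·36 − 5·28 = 652
Denominator = √(27·50·41·64) = √3542400 = 1882.1265
MCC = 652 / 1882.1265 = 0.346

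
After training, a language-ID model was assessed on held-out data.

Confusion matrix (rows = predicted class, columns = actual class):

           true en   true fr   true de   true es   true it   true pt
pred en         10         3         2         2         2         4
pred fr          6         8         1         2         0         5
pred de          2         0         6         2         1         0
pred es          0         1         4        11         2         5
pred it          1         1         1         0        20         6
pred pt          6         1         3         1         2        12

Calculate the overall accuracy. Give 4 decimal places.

0.5038

Accuracy = trace / total = (10+8+6+11+20+12=67) / 133 = 67/133 = 0.5038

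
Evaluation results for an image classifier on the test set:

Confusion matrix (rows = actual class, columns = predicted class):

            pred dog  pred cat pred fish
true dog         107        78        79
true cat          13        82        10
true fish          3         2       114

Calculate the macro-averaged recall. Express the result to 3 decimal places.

Per-class recall (TP/(TP+FN)):
  dog: TP=107, FN=78+79=157 → 107/264 = 0.4053
  cat: TP=82, FN=13+10=23 → 82/105 = 0.7810
  fish: TP=114, FN=3+2=5 → 114/119 = 0.9580
Macro-recall = mean = (0.4053 + 0.7810 + 0.9580) / 3 = 0.715

0.715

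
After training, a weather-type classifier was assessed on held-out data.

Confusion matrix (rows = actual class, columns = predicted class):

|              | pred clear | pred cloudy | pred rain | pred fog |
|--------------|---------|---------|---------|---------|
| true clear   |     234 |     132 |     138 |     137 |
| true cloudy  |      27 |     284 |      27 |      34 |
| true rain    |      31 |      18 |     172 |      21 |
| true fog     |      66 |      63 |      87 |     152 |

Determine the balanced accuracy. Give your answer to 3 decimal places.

Balanced accuracy = mean of per-class recall.
  clear: recall = 234/641 = 0.3651
  cloudy: recall = 284/372 = 0.7634
  rain: recall = 172/242 = 0.7107
  fog: recall = 152/368 = 0.4130
Mean = (0.3651 + 0.7634 + 0.7107 + 0.4130) / 4 = 0.563

0.563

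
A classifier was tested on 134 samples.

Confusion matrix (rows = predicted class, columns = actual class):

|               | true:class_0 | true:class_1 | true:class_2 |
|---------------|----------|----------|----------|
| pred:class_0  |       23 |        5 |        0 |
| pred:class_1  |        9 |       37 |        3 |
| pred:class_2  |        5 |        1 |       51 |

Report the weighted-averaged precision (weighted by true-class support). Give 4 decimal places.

0.8297

Per-class precision (TP/(TP+FP)):
  class_0: TP=23, FP=5+0=5 → 23/28 = 0.82143
  class_1: TP=37, FP=9+3=12 → 37/49 = 0.75510
  class_2: TP=51, FP=5+1=6 → 51/57 = 0.89474
Weighted-precision = Σ (supportᵢ/N)·precisionᵢ with N=134: (37/134)·0.82143 + (43/134)·0.75510 + (54/134)·0.89474 = 0.8297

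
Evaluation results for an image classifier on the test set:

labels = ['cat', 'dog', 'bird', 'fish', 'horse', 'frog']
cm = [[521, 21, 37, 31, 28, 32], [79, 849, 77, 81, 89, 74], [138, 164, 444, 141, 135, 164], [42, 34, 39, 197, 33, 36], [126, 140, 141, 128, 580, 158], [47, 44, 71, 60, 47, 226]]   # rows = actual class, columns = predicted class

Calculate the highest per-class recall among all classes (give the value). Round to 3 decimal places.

Per-class recall (TP/(TP+FN)):
  cat: TP=521, FN=21+37+31+28+32=149 → 521/670 = 0.7776
  dog: TP=849, FN=79+77+81+89+74=400 → 849/1249 = 0.6797
  bird: TP=444, FN=138+164+141+135+164=742 → 444/1186 = 0.3744
  fish: TP=197, FN=42+34+39+33+36=184 → 197/381 = 0.5171
  horse: TP=580, FN=126+140+141+128+158=693 → 580/1273 = 0.4556
  frog: TP=226, FN=47+44+71+60+47=269 → 226/495 = 0.4566
Highest is class 'cat' with recall = 0.778.

0.778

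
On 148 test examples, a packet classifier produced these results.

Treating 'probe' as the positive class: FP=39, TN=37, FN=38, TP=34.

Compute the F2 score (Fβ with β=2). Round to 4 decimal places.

Fβ = (1+β²)·TP / ((1+β²)·TP + β²·FN + FP), with β²=4
= 5·34 / (5·34 + 4·38 + 39) = 0.4709

0.4709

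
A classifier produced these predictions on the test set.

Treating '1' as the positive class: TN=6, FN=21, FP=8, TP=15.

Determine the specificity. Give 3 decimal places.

0.429

Specificity = TN/(TN+FP) = 6/(6+8) = 0.429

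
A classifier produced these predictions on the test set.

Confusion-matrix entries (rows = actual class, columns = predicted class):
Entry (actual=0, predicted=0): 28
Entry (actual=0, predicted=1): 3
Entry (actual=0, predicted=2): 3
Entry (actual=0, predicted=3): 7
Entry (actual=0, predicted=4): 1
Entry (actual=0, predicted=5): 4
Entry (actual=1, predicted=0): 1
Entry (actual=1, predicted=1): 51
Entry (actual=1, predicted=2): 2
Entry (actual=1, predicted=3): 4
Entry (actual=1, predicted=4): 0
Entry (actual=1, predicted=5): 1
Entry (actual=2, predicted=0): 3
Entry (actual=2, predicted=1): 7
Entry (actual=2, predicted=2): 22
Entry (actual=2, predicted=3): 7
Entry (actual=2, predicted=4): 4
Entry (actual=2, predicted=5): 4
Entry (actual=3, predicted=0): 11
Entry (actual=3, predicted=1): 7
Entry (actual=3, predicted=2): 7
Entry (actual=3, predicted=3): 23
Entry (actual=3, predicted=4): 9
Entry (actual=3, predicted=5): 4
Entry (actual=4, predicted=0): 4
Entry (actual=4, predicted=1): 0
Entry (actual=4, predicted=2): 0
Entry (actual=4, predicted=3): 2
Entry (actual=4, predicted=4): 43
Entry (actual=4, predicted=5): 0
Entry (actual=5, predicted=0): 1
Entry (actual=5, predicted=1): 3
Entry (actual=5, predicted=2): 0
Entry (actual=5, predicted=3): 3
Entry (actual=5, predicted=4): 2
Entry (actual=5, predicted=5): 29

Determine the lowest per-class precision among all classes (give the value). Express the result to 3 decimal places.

Per-class precision (TP/(TP+FP)):
  0: TP=28, FP=1+3+11+4+1=20 → 28/48 = 0.5833
  1: TP=51, FP=3+7+7+0+3=20 → 51/71 = 0.7183
  2: TP=22, FP=3+2+7+0+0=12 → 22/34 = 0.6471
  3: TP=23, FP=7+4+7+2+3=23 → 23/46 = 0.5000
  4: TP=43, FP=1+0+4+9+2=16 → 43/59 = 0.7288
  5: TP=29, FP=4+1+4+4+0=13 → 29/42 = 0.6905
Lowest is class '3' with precision = 0.500.

0.500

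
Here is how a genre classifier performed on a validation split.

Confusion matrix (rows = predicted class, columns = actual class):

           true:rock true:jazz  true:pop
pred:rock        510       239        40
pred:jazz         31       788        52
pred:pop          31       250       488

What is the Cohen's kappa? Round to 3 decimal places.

0.599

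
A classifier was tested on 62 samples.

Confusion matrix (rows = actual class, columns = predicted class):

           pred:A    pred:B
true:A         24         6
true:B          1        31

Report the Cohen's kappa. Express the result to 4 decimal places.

0.7728

Observed agreement pₒ = trace/N = 55/62 = 0.88710
Expected agreement pₑ = Σ (rowᵢ·colᵢ)/N² = (30·25 + 32·37)/62² = 0.50312
κ = (pₒ − pₑ)/(1 − pₑ) = (0.88710 − 0.50312)/(1 − 0.50312) = 0.7728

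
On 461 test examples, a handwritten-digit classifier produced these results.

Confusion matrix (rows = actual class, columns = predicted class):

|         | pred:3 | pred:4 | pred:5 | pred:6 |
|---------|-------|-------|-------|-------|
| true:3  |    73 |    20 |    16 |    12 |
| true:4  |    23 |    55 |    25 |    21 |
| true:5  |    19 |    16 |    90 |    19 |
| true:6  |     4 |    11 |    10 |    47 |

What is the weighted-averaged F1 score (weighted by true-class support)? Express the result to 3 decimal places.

0.574

Per-class F1 score (2·TP/(2·TP+FP+FN)):
  3: TP=73, FP=23+19+4=46, FN=20+16+12=48 → 146/240 = 0.6083
  4: TP=55, FP=20+16+11=47, FN=23+25+21=69 → 110/226 = 0.4867
  5: TP=90, FP=16+25+10=51, FN=19+16+19=54 → 180/285 = 0.6316
  6: TP=47, FP=12+21+19=52, FN=4+11+10=25 → 94/171 = 0.5497
Weighted-F1 score = Σ (supportᵢ/N)·F1 scoreᵢ with N=461: (121/461)·0.6083 + (124/461)·0.4867 + (144/461)·0.6316 + (72/461)·0.5497 = 0.574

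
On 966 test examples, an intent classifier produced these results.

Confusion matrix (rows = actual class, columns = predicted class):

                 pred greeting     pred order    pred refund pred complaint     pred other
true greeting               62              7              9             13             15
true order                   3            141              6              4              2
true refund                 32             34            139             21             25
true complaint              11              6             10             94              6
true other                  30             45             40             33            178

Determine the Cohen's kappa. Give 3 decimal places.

Observed agreement pₒ = trace/N = 614/966 = 0.6356
Expected agreement pₑ = Σ (rowᵢ·colᵢ)/N² = (106·138 + 156·233 + 251·204 + 127·165 + 326·226)/966² = 0.2109
κ = (pₒ − pₑ)/(1 − pₑ) = (0.6356 − 0.2109)/(1 − 0.2109) = 0.538

0.538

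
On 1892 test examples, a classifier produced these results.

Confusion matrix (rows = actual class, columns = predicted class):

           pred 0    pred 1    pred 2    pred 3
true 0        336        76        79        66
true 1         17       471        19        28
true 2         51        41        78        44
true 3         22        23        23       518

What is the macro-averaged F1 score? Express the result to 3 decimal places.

Per-class F1 score (2·TP/(2·TP+FP+FN)):
  0: TP=336, FP=17+51+22=90, FN=76+79+66=221 → 672/983 = 0.6836
  1: TP=471, FP=76+41+23=140, FN=17+19+28=64 → 942/1146 = 0.8220
  2: TP=78, FP=79+19+23=121, FN=51+41+44=136 → 156/413 = 0.3777
  3: TP=518, FP=66+28+44=138, FN=22+23+23=68 → 1036/1242 = 0.8341
Macro-F1 score = mean = (0.6836 + 0.8220 + 0.3777 + 0.8341) / 4 = 0.679

0.679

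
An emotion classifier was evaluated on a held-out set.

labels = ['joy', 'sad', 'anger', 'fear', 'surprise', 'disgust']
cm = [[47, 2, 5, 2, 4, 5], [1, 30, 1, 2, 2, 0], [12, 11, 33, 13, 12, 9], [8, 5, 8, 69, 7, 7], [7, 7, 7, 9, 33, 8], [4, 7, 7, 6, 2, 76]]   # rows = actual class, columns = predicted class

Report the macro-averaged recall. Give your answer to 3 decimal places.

0.633

Per-class recall (TP/(TP+FN)):
  joy: TP=47, FN=2+5+2+4+5=18 → 47/65 = 0.7231
  sad: TP=30, FN=1+1+2+2+0=6 → 30/36 = 0.8333
  anger: TP=33, FN=12+11+13+12+9=57 → 33/90 = 0.3667
  fear: TP=69, FN=8+5+8+7+7=35 → 69/104 = 0.6635
  surprise: TP=33, FN=7+7+7+9+8=38 → 33/71 = 0.4648
  disgust: TP=76, FN=4+7+7+6+2=26 → 76/102 = 0.7451
Macro-recall = mean = (0.7231 + 0.8333 + 0.3667 + 0.6635 + 0.4648 + 0.7451) / 6 = 0.633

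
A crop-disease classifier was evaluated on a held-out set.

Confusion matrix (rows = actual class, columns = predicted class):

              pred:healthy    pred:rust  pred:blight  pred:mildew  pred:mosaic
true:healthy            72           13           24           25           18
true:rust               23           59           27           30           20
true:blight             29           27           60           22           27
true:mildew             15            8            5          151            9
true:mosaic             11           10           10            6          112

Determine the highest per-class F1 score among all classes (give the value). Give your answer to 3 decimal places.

0.716

Per-class F1 score (2·TP/(2·TP+FP+FN)):
  healthy: TP=72, FP=23+29+15+11=78, FN=13+24+25+18=80 → 144/302 = 0.4768
  rust: TP=59, FP=13+27+8+10=58, FN=23+27+30+20=100 → 118/276 = 0.4275
  blight: TP=60, FP=24+27+5+10=66, FN=29+27+22+27=105 → 120/291 = 0.4124
  mildew: TP=151, FP=25+30+22+6=83, FN=15+8+5+9=37 → 302/422 = 0.7156
  mosaic: TP=112, FP=18+20+27+9=74, FN=11+10+10+6=37 → 224/335 = 0.6687
Highest is class 'mildew' with F1 score = 0.716.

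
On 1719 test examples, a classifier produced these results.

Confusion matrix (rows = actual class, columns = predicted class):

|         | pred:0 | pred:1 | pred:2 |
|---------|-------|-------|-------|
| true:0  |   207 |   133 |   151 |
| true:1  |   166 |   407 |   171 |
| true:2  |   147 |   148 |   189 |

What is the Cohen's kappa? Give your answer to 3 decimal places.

0.189

Observed agreement pₒ = trace/N = 803/1719 = 0.4671
Expected agreement pₑ = Σ (rowᵢ·colᵢ)/N² = (491·520 + 744·688 + 484·511)/1719² = 0.3433
κ = (pₒ − pₑ)/(1 − pₑ) = (0.4671 − 0.3433)/(1 − 0.3433) = 0.189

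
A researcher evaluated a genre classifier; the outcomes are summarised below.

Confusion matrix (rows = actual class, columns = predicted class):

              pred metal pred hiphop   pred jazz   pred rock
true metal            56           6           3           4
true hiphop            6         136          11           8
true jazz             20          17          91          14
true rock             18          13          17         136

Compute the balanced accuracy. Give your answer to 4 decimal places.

Balanced accuracy = mean of per-class recall.
  metal: recall = 56/69 = 0.81159
  hiphop: recall = 136/161 = 0.84472
  jazz: recall = 91/142 = 0.64085
  rock: recall = 136/184 = 0.73913
Mean = (0.81159 + 0.84472 + 0.64085 + 0.73913) / 4 = 0.7591

0.7591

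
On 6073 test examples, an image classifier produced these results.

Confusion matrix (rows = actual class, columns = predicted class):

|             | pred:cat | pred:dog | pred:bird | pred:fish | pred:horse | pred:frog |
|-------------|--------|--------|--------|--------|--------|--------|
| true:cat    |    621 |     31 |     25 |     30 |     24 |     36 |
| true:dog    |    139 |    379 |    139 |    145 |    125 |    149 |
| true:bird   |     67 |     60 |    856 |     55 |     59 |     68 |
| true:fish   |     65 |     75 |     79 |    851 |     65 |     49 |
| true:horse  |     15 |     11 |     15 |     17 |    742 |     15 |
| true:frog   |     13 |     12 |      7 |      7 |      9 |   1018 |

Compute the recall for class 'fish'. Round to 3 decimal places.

One-vs-rest for 'fish': TP = diagonal; FP = other classes predicted 'fish'; FN = 'fish' predicted as other.
recall = TP/(TP+FN).
fish: TP=851, FN=65+75+79+65+49=333 → 851/1184 = 0.7188

0.719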